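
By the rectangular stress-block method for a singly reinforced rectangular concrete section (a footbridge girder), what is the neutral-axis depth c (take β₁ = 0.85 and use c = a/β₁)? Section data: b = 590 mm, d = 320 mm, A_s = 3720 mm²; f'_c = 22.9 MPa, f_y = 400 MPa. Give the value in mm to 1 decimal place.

c ≈ 152.4 mm

T = A_s f_y = 3720 × 400 = 1488000 N = 1488 kN.
Setting C = 0.85 f'_c a b equal to T: a = 1488000/(0.85 × 22.9 × 590) = 129.568 mm.
With β₁ = 0.85, c = a/β₁ = 129.568/0.85 = 152.4 mm.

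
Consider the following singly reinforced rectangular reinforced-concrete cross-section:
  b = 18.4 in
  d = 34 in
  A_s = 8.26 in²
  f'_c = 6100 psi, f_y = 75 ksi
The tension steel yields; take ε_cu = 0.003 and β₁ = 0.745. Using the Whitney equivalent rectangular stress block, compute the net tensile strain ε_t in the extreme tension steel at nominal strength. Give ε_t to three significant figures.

ε_t ≈ 0.00870

a = A_s f_y/(0.85 f'_c b) = 6.493 in.
β₁ = 0.745, so c = a/β₁ = 6.493/0.745 = 8.715 in.
From the linear strain diagram with ε_cu = 0.003: ε_t = 0.003 (d − c)/c = 0.003 × (34 − 8.715)/8.715 = 0.00870.
Since ε_t ≥ 0.005, the section is tension-controlled.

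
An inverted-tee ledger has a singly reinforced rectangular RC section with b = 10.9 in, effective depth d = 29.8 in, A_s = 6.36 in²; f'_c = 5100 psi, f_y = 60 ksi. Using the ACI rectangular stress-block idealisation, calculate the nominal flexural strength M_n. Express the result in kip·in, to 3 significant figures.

T = A_s f_y = 6.36 × 60 = 381.6 kips.
a = T/(0.85 f'_c b) = 381.6/(0.85 × 5.1 × 10.9) = 8.076 in.
M_n = T(d − a/2) = 381.6 × (29.8 − 4.038) = 9830.8 kip·in.

M_n ≈ 9830 kip·in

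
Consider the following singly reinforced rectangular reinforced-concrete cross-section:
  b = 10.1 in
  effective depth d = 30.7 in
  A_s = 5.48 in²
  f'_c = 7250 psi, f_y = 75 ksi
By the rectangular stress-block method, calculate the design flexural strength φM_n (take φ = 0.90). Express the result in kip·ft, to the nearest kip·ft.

T = A_s f_y = 5.48 × 75 = 411 kips.
a = T/(0.85 f'_c b) = 411/(0.85 × 7.25 × 10.1) = 6.603 in.
M_n = T(d − a/2) = 411 × (30.7 − 3.3015) = 11260.8 kip·in = 11260.8/12 = 938.40 kip·ft.
φM_n = 0.90 × 938.40 = 844.56 kip·ft.

φM_n ≈ 845 kip·ft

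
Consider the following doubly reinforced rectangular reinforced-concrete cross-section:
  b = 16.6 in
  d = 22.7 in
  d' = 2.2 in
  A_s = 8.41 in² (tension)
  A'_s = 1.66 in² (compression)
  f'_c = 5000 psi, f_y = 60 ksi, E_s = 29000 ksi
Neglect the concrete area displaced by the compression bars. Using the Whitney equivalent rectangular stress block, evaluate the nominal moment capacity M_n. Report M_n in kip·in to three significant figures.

Assume both steels yield.
a = (A_s − A'_s) f_y/(0.85 f'_c b) = (8.41 − 1.66) × 60/(0.85 × 5 × 16.6) = 5.741 in.
c = a/β₁ = 5.741/0.8 = 7.176 in; ε'_s = 0.003(c − d')/c = 0.0021 ≥ ε_y = 0.0021, so the compression steel yields.
M_n = (A_s − A'_s) f_y (d − a/2) + A'_s f_y (d − d') = 405 × (22.7 − 2.8705) + 99.6 × (22.7 − 2.2) = 8030.9 + 2041.8 = 10072.7 kip·in.

M_n ≈ 10100 kip·in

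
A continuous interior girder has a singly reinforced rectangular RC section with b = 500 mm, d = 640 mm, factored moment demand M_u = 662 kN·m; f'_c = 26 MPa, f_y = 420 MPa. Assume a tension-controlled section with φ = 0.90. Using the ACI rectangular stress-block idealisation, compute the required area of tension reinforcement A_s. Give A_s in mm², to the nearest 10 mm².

M_n = M_u/φ = 662/0.90 = 735.556 kN·m.
With M_n = 0.85 f'_c a b (d − a/2), solve the quadratic for a:
a = d − √(d² − 2M_n/(0.85 f'_c b)) = 640 − √(640² − 2 × 735.556×10⁶/(0.85 × 26 × 500)) = 114.20 mm.
A_s = 0.85 f'_c a b / f_y = 0.85 × 26 × 114.20 × 500 / 420 = 3004.5 mm².

A_s ≈ 3000 mm²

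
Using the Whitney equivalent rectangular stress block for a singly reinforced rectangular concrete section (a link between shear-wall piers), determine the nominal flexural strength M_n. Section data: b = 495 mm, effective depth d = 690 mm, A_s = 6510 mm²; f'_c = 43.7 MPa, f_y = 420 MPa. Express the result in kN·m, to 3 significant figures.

T = A_s f_y = 6510 × 420 = 2734200 N = 2734.2 kN.
From C = T: a = T/(0.85 f'_c b) = 2734200/(0.85 × 43.7 × 495) = 148.70 mm.
M_n = T(d − a/2) = 2734.2 kN × (690 − 74.35) mm = 1683.31 kN·m.

M_n ≈ 1680 kN·m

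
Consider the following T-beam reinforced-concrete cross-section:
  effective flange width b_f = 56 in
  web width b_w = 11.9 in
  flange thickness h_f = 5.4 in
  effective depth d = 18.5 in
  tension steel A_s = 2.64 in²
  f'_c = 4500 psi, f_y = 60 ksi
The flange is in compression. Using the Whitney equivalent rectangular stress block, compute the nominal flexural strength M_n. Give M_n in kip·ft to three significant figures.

Tension: T = A_s f_y = 2.64 × 60 = 158.4 kips.
Try a within the flange: a = T/(0.85 f'_c b_f) = 158.4/(0.85 × 4.5 × 56) = 0.739 in.
Since a = 0.739 ≤ h_f = 5.4 in, the stress block lies entirely in the flange; analyse as a rectangular beam of width b_f.
M_n = T(d − a/2) = 158.4 × (18.5 − 0.3695) = 2871.9 kip·in.
M_n = 2871.9/12 = 239.33 kip·ft.

M_n ≈ 239 kip·ft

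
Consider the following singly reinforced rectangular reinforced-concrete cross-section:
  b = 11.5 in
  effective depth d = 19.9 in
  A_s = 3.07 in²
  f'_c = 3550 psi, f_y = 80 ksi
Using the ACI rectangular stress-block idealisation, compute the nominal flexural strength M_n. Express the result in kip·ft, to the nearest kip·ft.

M_n ≈ 335 kip·ft

T = A_s f_y = 3.07 × 80 = 245.6 kips.
a = T/(0.85 f'_c b) = 245.6/(0.85 × 3.55 × 11.5) = 7.078 in.
M_n = T(d − a/2) = 245.6 × (19.9 − 3.539) = 4018.3 kip·in = 4018.3/12 = 334.86 kip·ft.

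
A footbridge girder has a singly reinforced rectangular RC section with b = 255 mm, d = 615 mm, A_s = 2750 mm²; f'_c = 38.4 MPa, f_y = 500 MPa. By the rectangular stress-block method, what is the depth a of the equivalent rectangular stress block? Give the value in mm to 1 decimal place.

a ≈ 165.2 mm

T = A_s f_y = 2750 × 500 = 1375000 N = 1375 kN.
Setting C = 0.85 f'_c a b equal to T: a = 1375000/(0.85 × 38.4 × 255) = 165.2 mm.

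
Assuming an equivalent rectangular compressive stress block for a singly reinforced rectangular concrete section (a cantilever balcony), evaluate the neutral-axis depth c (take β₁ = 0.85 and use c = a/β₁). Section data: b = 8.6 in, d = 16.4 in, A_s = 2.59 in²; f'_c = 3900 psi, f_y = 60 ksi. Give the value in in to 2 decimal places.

c ≈ 6.41 in

T = A_s f_y = 2.59 × 60 = 155.4 kips.
a = T/(0.85 f'_c b) = 155.4/(0.85 × 3.9 × 8.6) = 5.4509 in.
With β₁ = 0.85, c = a/β₁ = 5.4509/0.85 = 6.41 in.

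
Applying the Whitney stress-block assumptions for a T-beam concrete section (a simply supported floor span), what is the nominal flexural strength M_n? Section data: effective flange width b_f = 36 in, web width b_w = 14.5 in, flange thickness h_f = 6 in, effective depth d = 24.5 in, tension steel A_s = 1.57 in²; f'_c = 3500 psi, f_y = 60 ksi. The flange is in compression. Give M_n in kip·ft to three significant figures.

M_n ≈ 189 kip·ft

Tension: T = A_s f_y = 1.57 × 60 = 94.2 kips.
Try a within the flange: a = T/(0.85 f'_c b_f) = 94.2/(0.85 × 3.5 × 36) = 0.880 in.
Since a = 0.880 ≤ h_f = 6 in, the stress block lies entirely in the flange; analyse as a rectangular beam of width b_f.
M_n = T(d − a/2) = 94.2 × (24.5 − 0.44) = 2266.5 kip·in.
M_n = 2266.5/12 = 188.88 kip·ft.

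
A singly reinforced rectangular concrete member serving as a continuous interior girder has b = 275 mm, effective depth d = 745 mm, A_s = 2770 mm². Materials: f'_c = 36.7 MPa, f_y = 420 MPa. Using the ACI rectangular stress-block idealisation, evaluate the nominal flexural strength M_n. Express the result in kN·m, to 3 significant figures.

T = A_s f_y = 2770 × 420 = 1163400 N = 1163.4 kN.
From C = T: a = T/(0.85 f'_c b) = 1163400/(0.85 × 36.7 × 275) = 135.62 mm.
M_n = T(d − a/2) = 1163.4 kN × (745 − 67.81) mm = 787.84 kN·m.

M_n ≈ 788 kN·m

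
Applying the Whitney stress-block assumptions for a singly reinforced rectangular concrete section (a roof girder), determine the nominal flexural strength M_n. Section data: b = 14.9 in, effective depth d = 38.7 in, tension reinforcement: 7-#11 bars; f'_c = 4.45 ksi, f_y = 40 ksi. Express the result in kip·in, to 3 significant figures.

A_s = 7 × 1.56 = 10.92 in².
T = A_s f_y = 10.92 × 40 = 436.8 kips.
a = T/(0.85 f'_c b) = 436.8/(0.85 × 4.45 × 14.9) = 7.750 in.
M_n = T(d − a/2) = 436.8 × (38.7 − 3.875) = 15211.6 kip·in.

M_n ≈ 15200 kip·in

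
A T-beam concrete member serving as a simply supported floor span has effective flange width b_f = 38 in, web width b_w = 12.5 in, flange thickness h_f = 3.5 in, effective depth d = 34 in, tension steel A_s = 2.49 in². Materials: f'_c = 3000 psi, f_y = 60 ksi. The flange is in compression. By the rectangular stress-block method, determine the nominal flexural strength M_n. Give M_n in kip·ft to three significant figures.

Tension: T = A_s f_y = 2.49 × 60 = 149.4 kips.
Try a within the flange: a = T/(0.85 f'_c b_f) = 149.4/(0.85 × 3 × 38) = 1.542 in.
Since a = 1.542 ≤ h_f = 3.5 in, the stress block lies entirely in the flange; analyse as a rectangular beam of width b_f.
M_n = T(d − a/2) = 149.4 × (34 − 0.771) = 4964.4 kip·in.
M_n = 4964.4/12 = 413.70 kip·ft.

M_n ≈ 414 kip·ft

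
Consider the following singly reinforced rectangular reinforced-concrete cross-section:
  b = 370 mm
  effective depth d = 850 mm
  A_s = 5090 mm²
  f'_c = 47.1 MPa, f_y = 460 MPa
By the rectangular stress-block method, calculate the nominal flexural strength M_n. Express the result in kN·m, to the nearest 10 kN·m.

T = A_s f_y = 5090 × 460 = 2341400 N = 2341.4 kN.
From C = T: a = T/(0.85 f'_c b) = 2341400/(0.85 × 47.1 × 370) = 158.06 mm.
M_n = T(d − a/2) = 2341.4 kN × (850 − 79.03) mm = 1805.15 kN·m.

M_n ≈ 1810 kN·m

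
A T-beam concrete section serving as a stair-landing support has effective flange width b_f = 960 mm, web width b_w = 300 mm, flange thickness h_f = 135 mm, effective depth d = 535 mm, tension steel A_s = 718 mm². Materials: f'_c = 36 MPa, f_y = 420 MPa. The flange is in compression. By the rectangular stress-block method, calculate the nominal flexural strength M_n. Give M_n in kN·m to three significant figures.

Tension: T = A_s f_y = 718 × 420 = 301560 N.
Try a within the flange: a = T/(0.85 f'_c b_f) = 301560/(0.85 × 36 × 960) = 10.27 mm.
Since a = 10.27 ≤ h_f = 135 mm, the stress block lies entirely in the flange; analyse as a rectangular beam of width b_f.
M_n = T(d − a/2) = 301560 × (535 − 5.135) = 159.79 × 10⁶ N·mm.
M_n = 159.79 kN·m.

M_n ≈ 160 kN·m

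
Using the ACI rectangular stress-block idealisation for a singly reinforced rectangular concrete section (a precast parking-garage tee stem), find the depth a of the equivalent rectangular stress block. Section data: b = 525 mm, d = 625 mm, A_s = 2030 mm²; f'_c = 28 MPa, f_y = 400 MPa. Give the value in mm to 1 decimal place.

a ≈ 65.0 mm

T = A_s f_y = 2030 × 400 = 812000 N = 812 kN.
Setting C = 0.85 f'_c a b equal to T: a = 812000/(0.85 × 28 × 525) = 65.0 mm.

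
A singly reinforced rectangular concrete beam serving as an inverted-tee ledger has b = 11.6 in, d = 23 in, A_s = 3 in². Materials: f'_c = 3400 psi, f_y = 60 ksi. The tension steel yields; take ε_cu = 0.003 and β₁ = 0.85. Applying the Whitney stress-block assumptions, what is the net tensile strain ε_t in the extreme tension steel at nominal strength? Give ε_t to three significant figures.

a = A_s f_y/(0.85 f'_c b) = 5.369 in.
β₁ = 0.85, so c = a/β₁ = 5.369/0.85 = 6.316 in.
From the linear strain diagram with ε_cu = 0.003: ε_t = 0.003 (d − c)/c = 0.003 × (23 − 6.316)/6.316 = 0.00792.
Since ε_t ≥ 0.005, the section is tension-controlled.

ε_t ≈ 0.00792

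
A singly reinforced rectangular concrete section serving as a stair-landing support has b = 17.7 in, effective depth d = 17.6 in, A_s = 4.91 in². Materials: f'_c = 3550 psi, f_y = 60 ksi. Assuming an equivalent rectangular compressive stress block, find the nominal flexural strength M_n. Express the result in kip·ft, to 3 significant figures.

T = A_s f_y = 4.91 × 60 = 294.6 kips.
a = T/(0.85 f'_c b) = 294.6/(0.85 × 3.55 × 17.7) = 5.516 in.
M_n = T(d − a/2) = 294.6 × (17.6 − 2.758) = 4372.5 kip·in = 4372.5/12 = 364.38 kip·ft.

M_n ≈ 364 kip·ft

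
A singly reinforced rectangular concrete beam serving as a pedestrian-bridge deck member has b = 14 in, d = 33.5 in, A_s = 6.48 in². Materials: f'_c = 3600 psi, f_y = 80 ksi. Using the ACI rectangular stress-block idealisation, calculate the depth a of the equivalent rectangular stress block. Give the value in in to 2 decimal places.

a ≈ 12.10 in

T = A_s f_y = 6.48 × 80 = 518.4 kips.
a = T/(0.85 f'_c b) = 518.4/(0.85 × 3.6 × 14) = 12.10 in.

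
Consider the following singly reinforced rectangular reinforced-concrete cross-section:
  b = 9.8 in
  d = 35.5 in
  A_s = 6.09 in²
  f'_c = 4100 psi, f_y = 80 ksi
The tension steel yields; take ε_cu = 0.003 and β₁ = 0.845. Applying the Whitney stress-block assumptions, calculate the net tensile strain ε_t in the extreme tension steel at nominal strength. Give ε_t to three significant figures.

ε_t ≈ 0.00331

a = A_s f_y/(0.85 f'_c b) = 14.265 in.
β₁ = 0.845, so c = a/β₁ = 14.265/0.845 = 16.882 in.
From the linear strain diagram with ε_cu = 0.003: ε_t = 0.003 (d − c)/c = 0.003 × (35.5 − 16.882)/16.882 = 0.00331.
ε_t < 0.004 — the section is over-reinforced for flexure under ACI limits.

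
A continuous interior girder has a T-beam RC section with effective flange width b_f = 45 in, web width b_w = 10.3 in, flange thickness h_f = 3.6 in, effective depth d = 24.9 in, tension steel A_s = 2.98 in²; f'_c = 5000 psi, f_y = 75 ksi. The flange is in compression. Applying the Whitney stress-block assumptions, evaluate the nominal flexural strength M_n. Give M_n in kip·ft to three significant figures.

M_n ≈ 453 kip·ft

Tension: T = A_s f_y = 2.98 × 75 = 223.5 kips.
Try a within the flange: a = T/(0.85 f'_c b_f) = 223.5/(0.85 × 5 × 45) = 1.169 in.
Since a = 1.169 ≤ h_f = 3.6 in, the stress block lies entirely in the flange; analyse as a rectangular beam of width b_f.
M_n = T(d − a/2) = 223.5 × (24.9 − 0.5845) = 5434.5 kip·in.
M_n = 5434.5/12 = 452.88 kip·ft.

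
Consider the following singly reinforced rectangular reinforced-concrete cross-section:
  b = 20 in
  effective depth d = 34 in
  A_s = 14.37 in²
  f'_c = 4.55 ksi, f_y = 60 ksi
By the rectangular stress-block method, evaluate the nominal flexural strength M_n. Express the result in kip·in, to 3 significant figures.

M_n ≈ 24500 kip·in

T = A_s f_y = 14.37 × 60 = 862.2 kips.
a = T/(0.85 f'_c b) = 862.2/(0.85 × 4.55 × 20) = 11.147 in.
M_n = T(d − a/2) = 862.2 × (34 − 5.5735) = 24509.3 kip·in.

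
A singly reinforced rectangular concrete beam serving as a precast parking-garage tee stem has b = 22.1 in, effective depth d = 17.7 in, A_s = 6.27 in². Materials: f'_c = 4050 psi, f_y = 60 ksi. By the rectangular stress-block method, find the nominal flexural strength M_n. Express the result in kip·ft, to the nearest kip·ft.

M_n ≈ 477 kip·ft

T = A_s f_y = 6.27 × 60 = 376.2 kips.
a = T/(0.85 f'_c b) = 376.2/(0.85 × 4.05 × 22.1) = 4.945 in.
M_n = T(d − a/2) = 376.2 × (17.7 − 2.4725) = 5728.6 kip·in = 5728.6/12 = 477.38 kip·ft.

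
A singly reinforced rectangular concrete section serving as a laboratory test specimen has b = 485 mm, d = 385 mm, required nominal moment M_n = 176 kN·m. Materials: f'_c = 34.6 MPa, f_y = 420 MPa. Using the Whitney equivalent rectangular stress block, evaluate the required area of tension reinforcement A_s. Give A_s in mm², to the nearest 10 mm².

With M_n = 0.85 f'_c a b (d − a/2), solve the quadratic for a:
a = d − √(d² − 2M_n/(0.85 f'_c b)) = 385 − √(385² − 2 × 176×10⁶/(0.85 × 34.6 × 485)) = 33.51 mm.
A_s = 0.85 f'_c a b / f_y = 0.85 × 34.6 × 33.51 × 485 / 420 = 1138.1 mm².

A_s ≈ 1140 mm²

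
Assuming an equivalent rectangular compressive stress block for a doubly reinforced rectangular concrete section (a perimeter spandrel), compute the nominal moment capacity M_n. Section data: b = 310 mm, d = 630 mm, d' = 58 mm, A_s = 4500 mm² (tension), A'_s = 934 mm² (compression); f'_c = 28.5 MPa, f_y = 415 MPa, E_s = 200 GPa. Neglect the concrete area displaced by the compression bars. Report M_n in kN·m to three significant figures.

Assume both tension and compression steel yield.
Net tension couple steel: A_s − A'_s = 3566 mm².
a = (A_s − A'_s) f_y / (0.85 f'_c b) = 1479890/(0.85 × 28.5 × 310) = 197.06 mm.
c = a/β₁ = 197.06/0.846 = 232.93 mm; ε'_s = 0.003(c − d')/c = 0.0023 ≥ f_y/E_s = 0.0021, so compression steel does yield.
M_n = (A_s − A'_s) f_y (d − a/2) + A'_s f_y (d − d') = [1479890 × (630 − 98.53) + 387610 × (630 − 58)] × 10⁻⁶ = 786.52 + 221.71 = 1008.23 kN·m.

M_n ≈ 1010 kN·m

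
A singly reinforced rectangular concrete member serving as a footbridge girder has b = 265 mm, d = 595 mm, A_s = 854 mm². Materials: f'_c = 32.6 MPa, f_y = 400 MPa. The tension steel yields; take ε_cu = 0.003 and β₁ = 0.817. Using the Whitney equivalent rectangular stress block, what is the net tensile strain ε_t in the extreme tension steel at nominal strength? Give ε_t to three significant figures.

a = A_s f_y/(0.85 f'_c b) = 46.52 mm.
β₁ = 0.817, so c = a/β₁ = 46.52/0.817 = 56.94 mm.
From the linear strain diagram with ε_cu = 0.003: ε_t = 0.003 (d − c)/c = 0.003 × (595 − 56.94)/56.94 = 0.0283.
Since ε_t ≥ 0.005, the section is tension-controlled.

ε_t ≈ 0.0283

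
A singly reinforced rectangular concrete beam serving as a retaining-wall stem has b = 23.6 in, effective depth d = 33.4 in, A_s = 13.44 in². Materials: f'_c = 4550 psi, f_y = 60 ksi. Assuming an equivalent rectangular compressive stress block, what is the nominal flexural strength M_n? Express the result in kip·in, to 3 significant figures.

M_n ≈ 23400 kip·in

T = A_s f_y = 13.44 × 60 = 806.4 kips.
a = T/(0.85 f'_c b) = 806.4/(0.85 × 4.55 × 23.6) = 8.835 in.
M_n = T(d − a/2) = 806.4 × (33.4 − 4.4175) = 23371.5 kip·in.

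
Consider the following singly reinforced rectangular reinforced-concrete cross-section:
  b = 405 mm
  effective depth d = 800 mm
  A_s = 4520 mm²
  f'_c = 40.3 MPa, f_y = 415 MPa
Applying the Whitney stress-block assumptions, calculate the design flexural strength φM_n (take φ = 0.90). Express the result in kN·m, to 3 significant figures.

T = A_s f_y = 4520 × 415 = 1875800 N = 1875.8 kN.
From C = T: a = T/(0.85 f'_c b) = 1875800/(0.85 × 40.3 × 405) = 135.21 mm.
M_n = T(d − a/2) = 1875.8 kN × (800 − 67.605) mm = 1373.83 kN·m.
φM_n = 0.90 × 1373.83 = 1236.45 kN·m.

φM_n ≈ 1240 kN·m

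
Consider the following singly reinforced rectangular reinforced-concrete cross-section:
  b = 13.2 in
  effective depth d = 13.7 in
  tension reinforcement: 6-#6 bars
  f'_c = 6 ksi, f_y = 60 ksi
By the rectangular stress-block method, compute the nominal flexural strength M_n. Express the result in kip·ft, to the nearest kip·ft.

A_s = 6 × 0.44 = 2.64 in².
T = A_s f_y = 2.64 × 60 = 158.4 kips.
a = T/(0.85 f'_c b) = 158.4/(0.85 × 6 × 13.2) = 2.353 in.
M_n = T(d − a/2) = 158.4 × (13.7 − 1.1765) = 1983.7 kip·in = 1983.7/12 = 165.31 kip·ft.

M_n ≈ 165 kip·ft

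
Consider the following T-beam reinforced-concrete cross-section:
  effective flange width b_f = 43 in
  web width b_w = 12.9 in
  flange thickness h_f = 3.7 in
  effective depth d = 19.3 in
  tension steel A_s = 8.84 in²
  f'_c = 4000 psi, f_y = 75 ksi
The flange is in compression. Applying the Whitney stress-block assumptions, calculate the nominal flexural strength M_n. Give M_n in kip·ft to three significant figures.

Tension: T = A_s f_y = 8.84 × 75 = 663 kips.
Try a within the flange: a = T/(0.85 f'_c b_f) = 663/(0.85 × 4 × 43) = 4.535 in.
a = 4.535 > h_f = 3.7 in: the block extends into the web. Split into flange-overhang and web parts.
C_f = 0.85 f'_c (b_f − b_w) h_f = 0.85 × 4 × (43 − 12.9) × 3.7 = 378.7 kips.
Remaining web compression depth: a_w = (T − C_f)/(0.85 f'_c b_w) = (663 − 378.7)/(0.85 × 4 × 12.9) = 6.482 in.
M_n = C_f(d − h_f/2) + (T − C_f)(d − a_w/2) = 378.7 × (19.3 − 1.85) + 284.3 × (19.3 − 3.241) = 6608.3 + 4565.6 = 11173.9 kip·in.
M_n = 11173.9/12 = 931.16 kip·ft.

M_n ≈ 931 kip·ft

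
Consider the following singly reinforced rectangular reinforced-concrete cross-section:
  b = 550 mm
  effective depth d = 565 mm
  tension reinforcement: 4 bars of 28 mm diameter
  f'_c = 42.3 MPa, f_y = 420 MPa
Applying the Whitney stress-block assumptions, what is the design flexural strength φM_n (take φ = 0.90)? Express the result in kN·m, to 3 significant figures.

φM_n ≈ 502 kN·m

A_s = 4 × 616 = 2464 mm².
T = A_s f_y = 2464 × 420 = 1034880 N = 1034.88 kN.
From C = T: a = T/(0.85 f'_c b) = 1034880/(0.85 × 42.3 × 550) = 52.33 mm.
M_n = T(d − a/2) = 1034.88 kN × (565 − 26.165) mm = 557.63 kN·m.
φM_n = 0.90 × 557.63 = 501.87 kN·m.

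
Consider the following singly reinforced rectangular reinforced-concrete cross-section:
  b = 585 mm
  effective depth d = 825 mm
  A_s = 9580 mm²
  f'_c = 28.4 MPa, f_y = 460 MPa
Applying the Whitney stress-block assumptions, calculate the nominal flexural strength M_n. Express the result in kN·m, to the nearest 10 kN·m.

T = A_s f_y = 9580 × 460 = 4406800 N = 4406.8 kN.
From C = T: a = T/(0.85 f'_c b) = 4406800/(0.85 × 28.4 × 585) = 312.05 mm.
M_n = T(d − a/2) = 4406.8 kN × (825 − 156.025) mm = 2948.04 kN·m.

M_n ≈ 2950 kN·m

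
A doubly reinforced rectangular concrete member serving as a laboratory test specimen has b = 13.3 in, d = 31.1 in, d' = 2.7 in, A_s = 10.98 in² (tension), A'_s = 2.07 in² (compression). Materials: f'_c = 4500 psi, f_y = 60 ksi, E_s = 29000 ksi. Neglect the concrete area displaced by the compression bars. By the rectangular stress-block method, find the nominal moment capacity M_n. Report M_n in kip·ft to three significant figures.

M_n ≈ 1450 kip·ft

Assume both steels yield.
a = (A_s − A'_s) f_y/(0.85 f'_c b) = (10.98 − 2.07) × 60/(0.85 × 4.5 × 13.3) = 10.509 in.
c = a/β₁ = 10.509/0.825 = 12.738 in; ε'_s = 0.003(c − d')/c = 0.0024 ≥ ε_y = 0.0021, so the compression steel yields.
M_n = (A_s − A'_s) f_y (d − a/2) + A'_s f_y (d − d') = 534.6 × (31.1 − 5.2545) + 124.2 × (31.1 − 2.7) = 13817.0 + 3527.3 = 17344.3 kip·in = 17344.3/12 = 1445.36 kip·ft.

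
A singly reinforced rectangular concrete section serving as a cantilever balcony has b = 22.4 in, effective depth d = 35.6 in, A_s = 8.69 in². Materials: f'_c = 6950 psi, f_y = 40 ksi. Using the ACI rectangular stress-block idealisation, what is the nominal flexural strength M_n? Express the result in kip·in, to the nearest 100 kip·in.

M_n ≈ 11900 kip·in

T = A_s f_y = 8.69 × 40 = 347.6 kips.
a = T/(0.85 f'_c b) = 347.6/(0.85 × 6.95 × 22.4) = 2.627 in.
M_n = T(d − a/2) = 347.6 × (35.6 − 1.3135) = 11918.0 kip·in.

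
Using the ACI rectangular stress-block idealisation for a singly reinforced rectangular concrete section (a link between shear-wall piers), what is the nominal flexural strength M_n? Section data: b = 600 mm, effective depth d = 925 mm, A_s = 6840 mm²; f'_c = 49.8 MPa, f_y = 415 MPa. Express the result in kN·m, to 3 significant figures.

M_n ≈ 2470 kN·m

T = A_s f_y = 6840 × 415 = 2838600 N = 2838.6 kN.
From C = T: a = T/(0.85 f'_c b) = 2838600/(0.85 × 49.8 × 600) = 111.76 mm.
M_n = T(d − a/2) = 2838.6 kN × (925 − 55.88) mm = 2467.08 kN·m.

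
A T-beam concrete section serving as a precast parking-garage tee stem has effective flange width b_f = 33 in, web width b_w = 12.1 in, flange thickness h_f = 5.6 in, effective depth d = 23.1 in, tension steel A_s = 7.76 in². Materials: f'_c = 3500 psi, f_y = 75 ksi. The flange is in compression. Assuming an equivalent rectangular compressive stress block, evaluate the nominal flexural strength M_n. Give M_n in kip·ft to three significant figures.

Tension: T = A_s f_y = 7.76 × 75 = 582 kips.
Try a within the flange: a = T/(0.85 f'_c b_f) = 582/(0.85 × 3.5 × 33) = 5.928 in.
a = 5.928 > h_f = 5.6 in: the block extends into the web. Split into flange-overhang and web parts.
C_f = 0.85 f'_c (b_f − b_w) h_f = 0.85 × 3.5 × (33 − 12.1) × 5.6 = 348.2 kips.
Remaining web compression depth: a_w = (T − C_f)/(0.85 f'_c b_w) = (582 − 348.2)/(0.85 × 3.5 × 12.1) = 6.495 in.
M_n = C_f(d − h_f/2) + (T − C_f)(d − a_w/2) = 348.2 × (23.1 − 2.8) + 233.8 × (23.1 − 3.2475) = 7068.5 + 4641.5 = 11710.0 kip·in.
M_n = 11710.0/12 = 975.83 kip·ft.

M_n ≈ 976 kip·ft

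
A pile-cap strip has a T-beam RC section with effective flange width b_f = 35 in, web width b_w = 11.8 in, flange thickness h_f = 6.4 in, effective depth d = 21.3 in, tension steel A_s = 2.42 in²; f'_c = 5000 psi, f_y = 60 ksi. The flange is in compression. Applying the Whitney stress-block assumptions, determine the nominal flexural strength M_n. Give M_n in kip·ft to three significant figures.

Tension: T = A_s f_y = 2.42 × 60 = 145.2 kips.
Try a within the flange: a = T/(0.85 f'_c b_f) = 145.2/(0.85 × 5 × 35) = 0.976 in.
Since a = 0.976 ≤ h_f = 6.4 in, the stress block lies entirely in the flange; analyse as a rectangular beam of width b_f.
M_n = T(d − a/2) = 145.2 × (21.3 − 0.488) = 3021.9 kip·in.
M_n = 3021.9/12 = 251.83 kip·ft.

M_n ≈ 252 kip·ft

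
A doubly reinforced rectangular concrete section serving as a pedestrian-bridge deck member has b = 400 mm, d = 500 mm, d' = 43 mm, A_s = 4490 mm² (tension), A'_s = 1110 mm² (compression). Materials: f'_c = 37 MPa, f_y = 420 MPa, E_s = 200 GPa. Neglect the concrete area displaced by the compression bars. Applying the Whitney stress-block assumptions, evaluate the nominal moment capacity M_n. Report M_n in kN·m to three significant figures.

Assume both tension and compression steel yield.
Net tension couple steel: A_s − A'_s = 3380 mm².
a = (A_s − A'_s) f_y / (0.85 f'_c b) = 1419600/(0.85 × 37 × 400) = 112.85 mm.
c = a/β₁ = 112.85/0.786 = 143.58 mm; ε'_s = 0.003(c − d')/c = 0.0021 ≥ f_y/E_s = 0.0021, so compression steel does yield.
M_n = (A_s − A'_s) f_y (d − a/2) + A'_s f_y (d − d') = [1419600 × (500 − 56.425) + 466200 × (500 − 43)] × 10⁻⁶ = 629.70 + 213.05 = 842.75 kN·m.

M_n ≈ 843 kN·m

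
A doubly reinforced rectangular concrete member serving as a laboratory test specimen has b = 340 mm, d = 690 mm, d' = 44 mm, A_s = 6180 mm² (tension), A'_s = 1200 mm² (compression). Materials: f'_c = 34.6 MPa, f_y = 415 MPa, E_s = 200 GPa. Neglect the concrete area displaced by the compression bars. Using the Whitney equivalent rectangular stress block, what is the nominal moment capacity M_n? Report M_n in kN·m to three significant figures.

Assume both tension and compression steel yield.
Net tension couple steel: A_s − A'_s = 4980 mm².
a = (A_s − A'_s) f_y / (0.85 f'_c b) = 2066700/(0.85 × 34.6 × 340) = 206.68 mm.
c = a/β₁ = 206.68/0.803 = 257.38 mm; ε'_s = 0.003(c − d')/c = 0.0025 ≥ f_y/E_s = 0.0021, so compression steel does yield.
M_n = (A_s − A'_s) f_y (d − a/2) + A'_s f_y (d − d') = [2066700 × (690 − 103.34) + 498000 × (690 − 44)] × 10⁻⁶ = 1212.45 + 321.71 = 1534.16 kN·m.

M_n ≈ 1530 kN·m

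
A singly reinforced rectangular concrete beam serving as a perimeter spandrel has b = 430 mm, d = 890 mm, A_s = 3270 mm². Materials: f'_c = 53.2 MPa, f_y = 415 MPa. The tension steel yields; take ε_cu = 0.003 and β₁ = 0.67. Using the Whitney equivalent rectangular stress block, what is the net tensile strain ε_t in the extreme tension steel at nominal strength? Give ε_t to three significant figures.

ε_t ≈ 0.0226

a = A_s f_y/(0.85 f'_c b) = 69.79 mm.
β₁ = 0.67, so c = a/β₁ = 69.79/0.67 = 104.16 mm.
From the linear strain diagram with ε_cu = 0.003: ε_t = 0.003 (d − c)/c = 0.003 × (890 − 104.16)/104.16 = 0.0226.
Since ε_t ≥ 0.005, the section is tension-controlled.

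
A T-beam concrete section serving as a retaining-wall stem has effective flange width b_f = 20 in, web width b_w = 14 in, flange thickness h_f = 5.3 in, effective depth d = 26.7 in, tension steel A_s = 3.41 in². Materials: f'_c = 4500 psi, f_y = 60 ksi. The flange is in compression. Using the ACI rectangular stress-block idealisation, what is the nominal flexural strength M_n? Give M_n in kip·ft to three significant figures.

M_n ≈ 432 kip·ft

Tension: T = A_s f_y = 3.41 × 60 = 204.6 kips.
Try a within the flange: a = T/(0.85 f'_c b_f) = 204.6/(0.85 × 4.5 × 20) = 2.675 in.
Since a = 2.675 ≤ h_f = 5.3 in, the stress block lies entirely in the flange; analyse as a rectangular beam of width b_f.
M_n = T(d − a/2) = 204.6 × (26.7 − 1.3375) = 5189.2 kip·in.
M_n = 5189.2/12 = 432.43 kip·ft.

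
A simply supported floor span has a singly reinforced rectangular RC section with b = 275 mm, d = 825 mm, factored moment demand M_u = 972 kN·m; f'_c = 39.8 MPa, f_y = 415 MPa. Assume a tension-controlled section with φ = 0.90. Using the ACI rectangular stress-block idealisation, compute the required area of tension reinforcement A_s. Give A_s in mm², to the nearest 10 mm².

M_n = M_u/φ = 972/0.90 = 1080 kN·m.
With M_n = 0.85 f'_c a b (d − a/2), solve the quadratic for a:
a = d − √(d² − 2M_n/(0.85 f'_c b)) = 825 − √(825² − 2 × 1080×10⁶/(0.85 × 39.8 × 275)) = 155.34 mm.
A_s = 0.85 f'_c a b / f_y = 0.85 × 39.8 × 155.34 × 275 / 415 = 3482.3 mm².

A_s ≈ 3480 mm²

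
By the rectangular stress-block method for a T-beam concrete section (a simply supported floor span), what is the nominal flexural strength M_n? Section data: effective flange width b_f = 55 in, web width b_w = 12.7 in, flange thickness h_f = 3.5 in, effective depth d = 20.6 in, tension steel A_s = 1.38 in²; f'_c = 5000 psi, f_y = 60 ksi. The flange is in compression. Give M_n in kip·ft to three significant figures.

M_n ≈ 141 kip·ft

Tension: T = A_s f_y = 1.38 × 60 = 82.8 kips.
Try a within the flange: a = T/(0.85 f'_c b_f) = 82.8/(0.85 × 5 × 55) = 0.354 in.
Since a = 0.354 ≤ h_f = 3.5 in, the stress block lies entirely in the flange; analyse as a rectangular beam of width b_f.
M_n = T(d − a/2) = 82.8 × (20.6 − 0.177) = 1691.0 kip·in.
M_n = 1691.0/12 = 140.92 kip·ft.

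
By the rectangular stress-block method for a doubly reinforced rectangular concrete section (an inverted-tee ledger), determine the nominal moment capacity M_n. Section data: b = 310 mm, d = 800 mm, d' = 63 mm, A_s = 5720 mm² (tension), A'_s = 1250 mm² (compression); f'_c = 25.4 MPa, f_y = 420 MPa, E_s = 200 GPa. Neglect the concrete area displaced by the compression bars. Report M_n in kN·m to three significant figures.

M_n ≈ 1630 kN·m

Assume both tension and compression steel yield.
Net tension couple steel: A_s − A'_s = 4470 mm².
a = (A_s − A'_s) f_y / (0.85 f'_c b) = 1877400/(0.85 × 25.4 × 310) = 280.51 mm.
c = a/β₁ = 280.51/0.85 = 330.01 mm; ε'_s = 0.003(c − d')/c = 0.0024 ≥ f_y/E_s = 0.0021, so compression steel does yield.
M_n = (A_s − A'_s) f_y (d − a/2) + A'_s f_y (d − d') = [1877400 × (800 − 140.255) + 525000 × (800 − 63)] × 10⁻⁶ = 1238.61 + 386.93 = 1625.54 kN·m.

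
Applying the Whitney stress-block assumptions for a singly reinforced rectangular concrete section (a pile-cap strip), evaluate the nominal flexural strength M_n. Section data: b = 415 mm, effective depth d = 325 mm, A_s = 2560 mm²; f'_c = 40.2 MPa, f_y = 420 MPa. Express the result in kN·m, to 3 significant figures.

T = A_s f_y = 2560 × 420 = 1075200 N = 1075.2 kN.
From C = T: a = T/(0.85 f'_c b) = 1075200/(0.85 × 40.2 × 415) = 75.82 mm.
M_n = T(d − a/2) = 1075.2 kN × (325 − 37.91) mm = 308.68 kN·m.

M_n ≈ 309 kN·m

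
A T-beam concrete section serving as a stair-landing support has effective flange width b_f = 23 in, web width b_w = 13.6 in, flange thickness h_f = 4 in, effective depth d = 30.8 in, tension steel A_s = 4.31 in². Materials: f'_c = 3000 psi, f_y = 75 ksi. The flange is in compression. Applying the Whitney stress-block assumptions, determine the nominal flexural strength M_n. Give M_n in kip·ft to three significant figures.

Tension: T = A_s f_y = 4.31 × 75 = 323.25 kips.
Try a within the flange: a = T/(0.85 f'_c b_f) = 323.25/(0.85 × 3 × 23) = 5.512 in.
a = 5.512 > h_f = 4 in: the block extends into the web. Split into flange-overhang and web parts.
C_f = 0.85 f'_c (b_f − b_w) h_f = 0.85 × 3 × (23 − 13.6) × 4 = 95.9 kips.
Remaining web compression depth: a_w = (T − C_f)/(0.85 f'_c b_w) = (323.25 − 95.9)/(0.85 × 3 × 13.6) = 6.556 in.
M_n = C_f(d − h_f/2) + (T − C_f)(d − a_w/2) = 95.9 × (30.8 − 2) + 227.35 × (30.8 − 3.278) = 2761.9 + 6257.1 = 9019.0 kip·in.
M_n = 9019.0/12 = 751.58 kip·ft.

M_n ≈ 752 kip·ft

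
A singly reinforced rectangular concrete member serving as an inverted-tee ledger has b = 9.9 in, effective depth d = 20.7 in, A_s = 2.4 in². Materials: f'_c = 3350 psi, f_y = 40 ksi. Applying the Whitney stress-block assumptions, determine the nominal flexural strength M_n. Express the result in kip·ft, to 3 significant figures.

M_n ≈ 152 kip·ft

T = A_s f_y = 2.4 × 40 = 96 kips.
a = T/(0.85 f'_c b) = 96/(0.85 × 3.35 × 9.9) = 3.405 in.
M_n = T(d − a/2) = 96 × (20.7 − 1.7025) = 1823.8 kip·in = 1823.8/12 = 151.98 kip·ft.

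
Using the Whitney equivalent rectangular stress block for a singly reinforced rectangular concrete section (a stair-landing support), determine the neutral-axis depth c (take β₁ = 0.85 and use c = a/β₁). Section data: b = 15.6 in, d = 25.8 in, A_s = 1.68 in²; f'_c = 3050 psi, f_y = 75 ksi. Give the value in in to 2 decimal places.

T = A_s f_y = 1.68 × 75 = 126 kips.
a = T/(0.85 f'_c b) = 126/(0.85 × 3.05 × 15.6) = 3.1155 in.
With β₁ = 0.85, c = a/β₁ = 3.1155/0.85 = 3.67 in.

c ≈ 3.67 in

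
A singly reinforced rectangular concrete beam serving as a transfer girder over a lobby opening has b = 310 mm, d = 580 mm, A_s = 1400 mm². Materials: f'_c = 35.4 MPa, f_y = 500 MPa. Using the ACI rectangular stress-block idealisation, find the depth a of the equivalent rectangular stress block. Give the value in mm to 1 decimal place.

a ≈ 75.0 mm

T = A_s f_y = 1400 × 500 = 700000 N = 700 kN.
Setting C = 0.85 f'_c a b equal to T: a = 700000/(0.85 × 35.4 × 310) = 75.0 mm.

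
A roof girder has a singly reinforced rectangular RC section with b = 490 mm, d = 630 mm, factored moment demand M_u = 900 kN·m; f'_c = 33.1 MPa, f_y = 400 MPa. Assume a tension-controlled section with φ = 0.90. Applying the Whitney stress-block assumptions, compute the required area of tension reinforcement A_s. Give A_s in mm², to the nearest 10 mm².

M_n = M_u/φ = 900/0.90 = 1000 kN·m.
With M_n = 0.85 f'_c a b (d − a/2), solve the quadratic for a:
a = d − √(d² − 2M_n/(0.85 f'_c b)) = 630 − √(630² − 2 × 1000×10⁶/(0.85 × 33.1 × 490)) = 128.18 mm.
A_s = 0.85 f'_c a b / f_y = 0.85 × 33.1 × 128.18 × 490 / 400 = 4417.8 mm².

A_s ≈ 4420 mm²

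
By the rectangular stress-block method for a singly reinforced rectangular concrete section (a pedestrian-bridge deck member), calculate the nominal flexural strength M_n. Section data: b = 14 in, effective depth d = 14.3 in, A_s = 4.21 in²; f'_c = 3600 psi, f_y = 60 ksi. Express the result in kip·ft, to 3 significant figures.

T = A_s f_y = 4.21 × 60 = 252.6 kips.
a = T/(0.85 f'_c b) = 252.6/(0.85 × 3.6 × 14) = 5.896 in.
M_n = T(d − a/2) = 252.6 × (14.3 − 2.948) = 2867.5 kip·in = 2867.5/12 = 238.96 kip·ft.

M_n ≈ 239 kip·ft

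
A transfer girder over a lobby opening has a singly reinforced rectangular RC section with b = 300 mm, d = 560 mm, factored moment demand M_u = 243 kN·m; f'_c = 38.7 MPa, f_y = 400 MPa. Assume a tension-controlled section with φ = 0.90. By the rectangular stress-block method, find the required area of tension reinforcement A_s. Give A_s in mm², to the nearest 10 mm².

A_s ≈ 1260 mm²

M_n = M_u/φ = 243/0.90 = 270 kN·m.
With M_n = 0.85 f'_c a b (d − a/2), solve the quadratic for a:
a = d − √(d² − 2M_n/(0.85 f'_c b)) = 560 − √(560² − 2 × 270×10⁶/(0.85 × 38.7 × 300)) = 51.20 mm.
A_s = 0.85 f'_c a b / f_y = 0.85 × 38.7 × 51.20 × 300 / 400 = 1263.2 mm².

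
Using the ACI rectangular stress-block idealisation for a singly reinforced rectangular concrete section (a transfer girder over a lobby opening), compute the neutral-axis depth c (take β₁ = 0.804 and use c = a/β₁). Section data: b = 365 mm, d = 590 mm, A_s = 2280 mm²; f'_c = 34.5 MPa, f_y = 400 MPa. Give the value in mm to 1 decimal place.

c ≈ 106.0 mm

T = A_s f_y = 2280 × 400 = 912000 N = 912 kN.
Setting C = 0.85 f'_c a b equal to T: a = 912000/(0.85 × 34.5 × 365) = 85.205 mm.
With β₁ = 0.804, c = a/β₁ = 85.205/0.804 = 106.0 mm.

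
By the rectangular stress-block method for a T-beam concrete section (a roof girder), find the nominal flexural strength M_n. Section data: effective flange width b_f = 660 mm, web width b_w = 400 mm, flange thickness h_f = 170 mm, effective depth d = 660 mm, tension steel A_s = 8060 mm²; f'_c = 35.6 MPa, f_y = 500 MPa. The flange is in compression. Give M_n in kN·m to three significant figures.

Tension: T = A_s f_y = 8060 × 500 = 4030000 N.
Try a within the flange: a = T/(0.85 f'_c b_f) = 4030000/(0.85 × 35.6 × 660) = 201.79 mm.
a = 201.79 > h_f = 170 mm: the block extends into the web. Split into flange-overhang and web parts.
C_f = 0.85 f'_c (b_f − b_w) h_f = 0.85 × 35.6 × (660 − 400) × 170 = 1337492 N.
Remaining web compression depth: a_w = (T − C_f)/(0.85 f'_c b_w) = (4030000 − 1337492)/(0.85 × 35.6 × 400) = 222.45 mm.
M_n = C_f(d − h_f/2) + (T − C_f)(d − a_w/2) = 1337492 × (660 − 85) + 2692508 × (660 − 111.225) = 769.06 + 1477.58 = 2246.64 × 10⁶ N·mm.
M_n = 2246.64 kN·m.

M_n ≈ 2250 kN·m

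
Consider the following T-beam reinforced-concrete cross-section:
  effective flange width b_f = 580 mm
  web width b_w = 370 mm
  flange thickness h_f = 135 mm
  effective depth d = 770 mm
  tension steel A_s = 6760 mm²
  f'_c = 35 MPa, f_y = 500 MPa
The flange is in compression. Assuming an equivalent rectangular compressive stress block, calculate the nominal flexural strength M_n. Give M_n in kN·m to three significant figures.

M_n ≈ 2250 kN·m

Tension: T = A_s f_y = 6760 × 500 = 3380000 N.
Try a within the flange: a = T/(0.85 f'_c b_f) = 3380000/(0.85 × 35 × 580) = 195.89 mm.
a = 195.89 > h_f = 135 mm: the block extends into the web. Split into flange-overhang and web parts.
C_f = 0.85 f'_c (b_f − b_w) h_f = 0.85 × 35 × (580 − 370) × 135 = 843413 N.
Remaining web compression depth: a_w = (T − C_f)/(0.85 f'_c b_w) = (3380000 − 843413)/(0.85 × 35 × 370) = 230.44 mm.
M_n = C_f(d − h_f/2) + (T − C_f)(d − a_w/2) = 843413 × (770 − 67.5) + 2536587 × (770 − 115.22) = 592.50 + 1660.91 = 2253.41 × 10⁶ N·mm.
M_n = 2253.41 kN·m.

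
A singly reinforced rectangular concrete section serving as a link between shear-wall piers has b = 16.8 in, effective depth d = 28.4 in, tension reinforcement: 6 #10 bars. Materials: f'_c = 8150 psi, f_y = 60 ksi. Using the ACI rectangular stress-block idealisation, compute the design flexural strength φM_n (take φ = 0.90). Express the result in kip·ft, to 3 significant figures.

A_s = 6 × 1.27 = 7.62 in².
T = A_s f_y = 7.62 × 60 = 457.2 kips.
a = T/(0.85 f'_c b) = 457.2/(0.85 × 8.15 × 16.8) = 3.928 in.
M_n = T(d − a/2) = 457.2 × (28.4 − 1.964) = 12086.5 kip·in = 12086.5/12 = 1007.21 kip·ft.
φM_n = 0.90 × 1007.21 = 906.49 kip·ft.

φM_n ≈ 906 kip·ft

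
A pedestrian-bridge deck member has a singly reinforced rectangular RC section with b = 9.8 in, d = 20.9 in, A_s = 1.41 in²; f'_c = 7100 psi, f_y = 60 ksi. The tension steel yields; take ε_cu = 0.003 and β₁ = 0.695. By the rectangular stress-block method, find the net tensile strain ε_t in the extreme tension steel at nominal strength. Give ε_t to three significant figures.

ε_t ≈ 0.0275

a = A_s f_y/(0.85 f'_c b) = 1.430 in.
β₁ = 0.695, so c = a/β₁ = 1.430/0.695 = 2.058 in.
From the linear strain diagram with ε_cu = 0.003: ε_t = 0.003 (d − c)/c = 0.003 × (20.9 − 2.058)/2.058 = 0.0275.
Since ε_t ≥ 0.005, the section is tension-controlled.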